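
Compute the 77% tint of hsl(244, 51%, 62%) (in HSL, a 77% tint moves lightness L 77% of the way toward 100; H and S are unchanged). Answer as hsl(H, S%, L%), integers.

L moves 77% from 62 toward 100: 62 + 29.26 = 91.26 → 91.
H and S are unchanged.

hsl(244, 51%, 91%)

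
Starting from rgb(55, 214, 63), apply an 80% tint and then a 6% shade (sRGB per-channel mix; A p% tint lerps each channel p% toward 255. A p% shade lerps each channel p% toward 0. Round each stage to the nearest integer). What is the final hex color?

An 80% tint moves each channel 80% toward 255:
  R: 55 + 0.8×(255−55) = 55 + 160 = 215 → 215
  G: 214 + 32.8 = 246.8 → 247
  B: 63 + 0.8×(255−63) = 63 + 153.6 = 216.6 → 217
After the tint: rgb(215, 247, 217) = #d7f7d9.
Lerp each channel 6% toward 0:
  R: 215 − 12.9 = 202.1 → 202
  G: 247 + 0.06×(0−247) = 247 − 14.82 = 232.18 → 232
  B: 217 + 0.06×(0−217) = 217 − 13.02 = 203.98 → 204
rgb(202, 232, 204) = #cae8cc.

#cae8cc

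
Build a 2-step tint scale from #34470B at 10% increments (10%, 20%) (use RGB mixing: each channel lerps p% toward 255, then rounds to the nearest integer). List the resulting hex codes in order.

#485923, #5D6C3C

#34470B is rgb(52, 71, 11).
10%: (52 + 20.3 = 72.3→72, 71 + 18.4 = 89.4→89, 11 + 24.4 = 35.4→35) → #485923
20%: (52 + 40.6 = 92.6→93, 71 + 36.8 = 107.8→108, 11 + 48.8 = 59.8→60) → #5D6C3C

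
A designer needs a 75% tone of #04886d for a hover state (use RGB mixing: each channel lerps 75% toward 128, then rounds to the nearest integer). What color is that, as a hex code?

#04886d is rgb(4, 136, 109).
Per channel, c → c + 0.75(128 − c):
  R: 4 + 0.75×(128−4) = 4 + 93 = 97 → 97
  G: 136 + 0.75×(128−136) = 136 − 6 = 130 → 130
  B: 109 + 0.75×(128−109) = 109 + 14.25 = 123.25 → 123
rgb(97, 130, 123) = #61827b.

#61827b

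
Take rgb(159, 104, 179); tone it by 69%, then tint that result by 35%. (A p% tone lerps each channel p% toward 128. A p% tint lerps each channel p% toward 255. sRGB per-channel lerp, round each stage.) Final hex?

Lerp each channel 69% toward 128:
  R: 159 + 0.69×(128−159) = 159 − 21.39 = 137.61 → 138
  G: 104 + 0.69×(128−104) = 104 + 16.56 = 120.56 → 121
  B: 179 − 35.19 = 143.81 → 144
After the tone: rgb(138, 121, 144) = #8A7990.
Lerp each channel 35% toward 255:
  R: 138 + 0.35×(255−138) = 138 + 40.95 = 178.95 → 179
  G: 121 + 46.9 = 167.9 → 168
  B: 144 + 0.35×(255−144) = 144 + 38.85 = 182.85 → 183
rgb(179, 168, 183) = #B3A8B7.

#B3A8B7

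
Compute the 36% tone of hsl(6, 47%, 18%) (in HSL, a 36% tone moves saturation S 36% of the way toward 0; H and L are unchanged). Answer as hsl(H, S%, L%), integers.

S moves 36% from 47 toward 0: 47 − 16.92 = 30.08 → 30.
H and L are unchanged.

hsl(6, 30%, 18%)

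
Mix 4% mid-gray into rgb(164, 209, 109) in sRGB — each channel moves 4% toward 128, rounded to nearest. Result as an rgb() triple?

rgb(163, 206, 110)

Per channel, c → c + 0.04(128 − c):
  R: 164 + 0.04×(128−164) = 164 − 1.44 = 162.56 → 163
  G: 209 + 0.04×(128−209) = 209 − 3.24 = 205.76 → 206
  B: 109 + 0.76 = 109.76 → 110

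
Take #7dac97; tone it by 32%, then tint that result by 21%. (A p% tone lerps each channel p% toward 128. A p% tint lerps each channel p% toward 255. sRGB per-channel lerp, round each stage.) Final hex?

#99b2a7

#7dac97 is rgb(125, 172, 151).
A 32% tone moves each channel 32% toward 128:
  R: 125 + 0.32×(128−125) = 125 + 0.96 = 125.96 → 126
  G: 172 − 14.08 = 157.92 → 158
  B: 151 + 0.32×(128−151) = 151 − 7.36 = 143.64 → 144
After the tone: rgb(126, 158, 144) = #7e9e90.
Per channel, c → c + 0.21(255 − c):
  R: 126 + 27.09 = 153.09 → 153
  G: 158 + 20.37 = 178.37 → 178
  B: 144 + 0.21×(255−144) = 144 + 23.31 = 167.31 → 167
rgb(153, 178, 167) = #99b2a7.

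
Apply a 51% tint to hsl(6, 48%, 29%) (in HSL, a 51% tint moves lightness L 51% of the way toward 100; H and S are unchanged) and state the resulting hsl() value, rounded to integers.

hsl(6, 48%, 65%)

L moves 51% from 29 toward 100: 29 + 36.21 = 65.21 → 65.
H and S are unchanged.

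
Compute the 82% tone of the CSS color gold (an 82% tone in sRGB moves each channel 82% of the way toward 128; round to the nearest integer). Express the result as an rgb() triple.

CSS gold is rgb(255, 215, 0).
An 82% tone moves each channel 82% toward 128:
  R: 255 + 0.82×(128−255) = 255 − 104.14 = 150.86 → 151
  G: 215 + 0.82×(128−215) = 215 − 71.34 = 143.66 → 144
  B: 0 + 0.82×(128−0) = 0 + 104.96 = 104.96 → 105

rgb(151, 144, 105)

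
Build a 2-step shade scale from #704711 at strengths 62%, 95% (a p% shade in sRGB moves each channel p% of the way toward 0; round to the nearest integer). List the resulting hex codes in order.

#2b1b06, #060401

#704711 is rgb(112, 71, 17).
62%: (112 − 69.44 = 42.56→43, 71 − 44.02 = 26.98→27, 17 − 10.54 = 6.46→6) → #2b1b06
95%: (112 − 106.4 = 5.6→6, 71 − 67.45 = 3.55→4, 17 − 16.15 = 0.85→1) → #060401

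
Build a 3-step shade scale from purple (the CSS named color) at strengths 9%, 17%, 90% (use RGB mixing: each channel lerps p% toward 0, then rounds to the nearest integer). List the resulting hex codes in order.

CSS purple is rgb(128, 0, 128).
9%: (128 − 11.52 = 116.48→116, 0→0, 128 − 11.52 = 116.48→116) → #740074
17%: (128 − 21.76 = 106.24→106, 0→0, 128 − 21.76 = 106.24→106) → #6A006A
90%: (128 − 115.2 = 12.8→13, 0→0, 128 − 115.2 = 12.8→13) → #0D000D

#740074, #6A006A, #0D000D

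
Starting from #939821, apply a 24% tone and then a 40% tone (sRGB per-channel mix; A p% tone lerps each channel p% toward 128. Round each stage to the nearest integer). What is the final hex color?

#888B55

#939821 is rgb(147, 152, 33).
A 24% tone moves each channel 24% toward 128:
  R: 147 + 0.24×(128−147) = 147 − 4.56 = 142.44 → 142
  G: 152 + 0.24×(128−152) = 152 − 5.76 = 146.24 → 146
  B: 33 + 22.8 = 55.8 → 56
After the tone: rgb(142, 146, 56) = #8E9238.
Lerp each channel 40% toward 128:
  R: 142 + 0.4×(128−142) = 142 − 5.6 = 136.4 → 136
  G: 146 − 7.2 = 138.8 → 139
  B: 56 + 28.8 = 84.8 → 85
rgb(136, 139, 85) = #888B55.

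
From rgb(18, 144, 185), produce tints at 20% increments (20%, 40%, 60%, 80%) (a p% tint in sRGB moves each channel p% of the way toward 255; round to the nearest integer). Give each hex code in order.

20%: (18 + 47.4 = 65.4→65, 144 + 22.2 = 166.2→166, 185 + 14 = 199→199) → #41a6c7
40%: (18 + 94.8 = 112.8→113, 144 + 44.4 = 188.4→188, 185 + 28 = 213→213) → #71bcd5
60%: (18 + 142.2 = 160.2→160, 144 + 66.6 = 210.6→211, 185 + 42 = 227→227) → #a0d3e3
80%: (18 + 189.6 = 207.6→208, 144 + 88.8 = 232.8→233, 185 + 56 = 241→241) → #d0e9f1

#41a6c7, #71bcd5, #a0d3e3, #d0e9f1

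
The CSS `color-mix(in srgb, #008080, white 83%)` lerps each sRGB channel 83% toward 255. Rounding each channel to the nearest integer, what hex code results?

#d4e9e9

#008080 is rgb(0, 128, 128).
Per channel, c → c + 0.83(255 − c):
  R: 0 + 211.65 = 211.65 → 212
  G: 128 + 0.83×(255−128) = 128 + 105.41 = 233.41 → 233
  B: 128 + 0.83×(255−128) = 128 + 105.41 = 233.41 → 233
rgb(212, 233, 233) = #d4e9e9.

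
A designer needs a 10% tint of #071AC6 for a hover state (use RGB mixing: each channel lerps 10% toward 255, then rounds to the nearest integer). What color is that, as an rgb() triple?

rgb(32, 49, 204)

#071AC6 is rgb(7, 26, 198).
A 10% tint moves each channel 10% toward 255:
  R: 7 + 0.1×(255−7) = 7 + 24.8 = 31.8 → 32
  G: 26 + 22.9 = 48.9 → 49
  B: 198 + 5.7 = 203.7 → 204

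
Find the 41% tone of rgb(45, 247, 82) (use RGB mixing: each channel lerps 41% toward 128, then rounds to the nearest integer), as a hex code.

Per channel, c → c + 0.41(128 − c):
  R: 45 + 0.41×(128−45) = 45 + 34.03 = 79.03 → 79
  G: 247 − 48.79 = 198.21 → 198
  B: 82 + 0.41×(128−82) = 82 + 18.86 = 100.86 → 101
rgb(79, 198, 101) = #4FC665.

#4FC665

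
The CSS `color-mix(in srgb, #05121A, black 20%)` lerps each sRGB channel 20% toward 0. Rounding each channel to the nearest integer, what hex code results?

#040E15

#05121A is rgb(5, 18, 26).
A 20% shade moves each channel 20% toward 0:
  R: 5 + 0.2×(0−5) = 5 − 1 = 4 → 4
  G: 18 + 0.2×(0−18) = 18 − 3.6 = 14.4 → 14
  B: 26 − 5.2 = 20.8 → 21
rgb(4, 14, 21) = #040E15.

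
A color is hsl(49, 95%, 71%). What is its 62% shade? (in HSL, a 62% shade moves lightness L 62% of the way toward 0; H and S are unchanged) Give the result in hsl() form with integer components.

L moves 62% from 71 toward 0: 71 − 44.02 = 26.98 → 27.
H and S are unchanged.

hsl(49, 95%, 27%)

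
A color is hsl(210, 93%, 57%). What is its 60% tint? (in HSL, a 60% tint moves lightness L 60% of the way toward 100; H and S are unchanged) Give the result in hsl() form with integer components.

L moves 60% from 57 toward 100: 57 + 25.8 = 82.8 → 83.
H and S are unchanged.

hsl(210, 93%, 83%)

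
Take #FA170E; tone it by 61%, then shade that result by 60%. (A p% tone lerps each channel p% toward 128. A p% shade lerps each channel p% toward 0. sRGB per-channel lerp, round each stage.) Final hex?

#462322

#FA170E is rgb(250, 23, 14).
Lerp each channel 61% toward 128:
  R: 250 + 0.61×(128−250) = 250 − 74.42 = 175.58 → 176
  G: 23 + 0.61×(128−23) = 23 + 64.05 = 87.05 → 87
  B: 14 + 0.61×(128−14) = 14 + 69.54 = 83.54 → 84
After the tone: rgb(176, 87, 84) = #B05754.
Lerp each channel 60% toward 0:
  R: 176 + 0.6×(0−176) = 176 − 105.6 = 70.4 → 70
  G: 87 + 0.6×(0−87) = 87 − 52.2 = 34.8 → 35
  B: 84 + 0.6×(0−84) = 84 − 50.4 = 33.6 → 34
rgb(70, 35, 34) = #462322.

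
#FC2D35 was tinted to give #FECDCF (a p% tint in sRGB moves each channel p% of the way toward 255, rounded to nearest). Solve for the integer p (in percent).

76%

#FC2D35 is rgb(252, 45, 53); #FECDCF is rgb(254, 205, 207).
On the G channel (widest range): 205 ≈ 45 + (p/100)(255 − 45), so p ≈ 100×(205 − 45)/(255 − 45) = 16000/210 = 76.19.
p = 76 reproduces all three channels after rounding.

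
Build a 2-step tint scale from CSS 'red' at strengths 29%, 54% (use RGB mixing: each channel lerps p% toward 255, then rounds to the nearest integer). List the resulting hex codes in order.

#FF4A4A, #FF8A8A

CSS red is rgb(255, 0, 0).
29%: (255→255, 0 + 73.95 = 73.95→74, 0 + 73.95 = 73.95→74) → #FF4A4A
54%: (255→255, 0 + 137.7 = 137.7→138, 0 + 137.7 = 137.7→138) → #FF8A8A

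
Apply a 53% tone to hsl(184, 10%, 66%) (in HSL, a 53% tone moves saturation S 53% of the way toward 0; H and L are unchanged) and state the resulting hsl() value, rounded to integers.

hsl(184, 5%, 66%)

S moves 53% from 10 toward 0: 10 − 5.3 = 4.7 → 5.
H and L are unchanged.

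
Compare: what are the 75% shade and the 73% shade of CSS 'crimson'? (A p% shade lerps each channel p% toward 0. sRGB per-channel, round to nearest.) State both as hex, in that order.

CSS crimson is rgb(220, 20, 60).
75% shade:
  R: 220 − 165 = 55 → 55
  G: 20 − 15 = 5 → 5
  B: 60 + 0.75×(0−60) = 60 − 45 = 15 → 15
  → #37050F
73% shade:
  R: 220 − 160.6 = 59.4 → 59
  G: 20 + 0.73×(0−20) = 20 − 14.6 = 5.4 → 5
  B: 60 − 43.8 = 16.2 → 16
  → #3B0510

#37050F, #3B0510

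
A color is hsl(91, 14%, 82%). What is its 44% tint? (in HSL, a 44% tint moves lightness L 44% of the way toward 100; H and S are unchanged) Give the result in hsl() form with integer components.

L moves 44% from 82 toward 100: 82 + 7.92 = 89.92 → 90.
H and S are unchanged.

hsl(91, 14%, 90%)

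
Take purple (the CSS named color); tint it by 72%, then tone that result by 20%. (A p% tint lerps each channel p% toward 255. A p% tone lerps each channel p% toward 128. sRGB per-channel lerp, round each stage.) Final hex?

#c9adc9

CSS purple is rgb(128, 0, 128).
A 72% tint moves each channel 72% toward 255:
  R: 128 + 91.44 = 219.44 → 219
  G: 0 + 183.6 = 183.6 → 184
  B: 128 + 0.72×(255−128) = 128 + 91.44 = 219.44 → 219
After the tint: rgb(219, 184, 219) = #dbb8db.
A 20% tone moves each channel 20% toward 128:
  R: 219 − 18.2 = 200.8 → 201
  G: 184 + 0.2×(128−184) = 184 − 11.2 = 172.8 → 173
  B: 219 − 18.2 = 200.8 → 201
rgb(201, 173, 201) = #c9adc9.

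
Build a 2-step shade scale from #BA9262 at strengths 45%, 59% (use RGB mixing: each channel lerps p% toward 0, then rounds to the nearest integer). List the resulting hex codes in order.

#665036, #4C3C28

#BA9262 is rgb(186, 146, 98).
45%: (186 − 83.7 = 102.3→102, 146 − 65.7 = 80.3→80, 98 − 44.1 = 53.9→54) → #665036
59%: (186 − 109.74 = 76.26→76, 146 − 86.14 = 59.86→60, 98 − 57.82 = 40.18→40) → #4C3C28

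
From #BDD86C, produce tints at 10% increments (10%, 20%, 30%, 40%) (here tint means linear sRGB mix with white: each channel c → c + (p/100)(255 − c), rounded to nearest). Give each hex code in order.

#C4DC7B, #CAE089, #D1E498, #D7E8A7

#BDD86C is rgb(189, 216, 108).
10%: (189 + 6.6 = 195.6→196, 216 + 3.9 = 219.9→220, 108 + 14.7 = 122.7→123) → #C4DC7B
20%: (189 + 13.2 = 202.2→202, 216 + 7.8 = 223.8→224, 108 + 29.4 = 137.4→137) → #CAE089
30%: (189 + 19.8 = 208.8→209, 216 + 11.7 = 227.7→228, 108 + 44.1 = 152.1→152) → #D1E498
40%: (189 + 26.4 = 215.4→215, 216 + 15.6 = 231.6→232, 108 + 58.8 = 166.8→167) → #D7E8A7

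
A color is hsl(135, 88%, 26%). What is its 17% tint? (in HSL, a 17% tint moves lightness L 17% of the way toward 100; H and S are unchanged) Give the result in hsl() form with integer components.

L moves 17% from 26 toward 100: 26 + 12.58 = 38.58 → 39.
H and S are unchanged.

hsl(135, 88%, 39%)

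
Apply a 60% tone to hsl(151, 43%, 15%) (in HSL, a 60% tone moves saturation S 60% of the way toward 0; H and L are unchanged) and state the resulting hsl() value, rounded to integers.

hsl(151, 17%, 15%)

S moves 60% from 43 toward 0: 43 − 25.8 = 17.2 → 17.
H and L are unchanged.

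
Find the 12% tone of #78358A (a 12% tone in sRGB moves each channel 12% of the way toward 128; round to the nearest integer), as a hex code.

#793E89

#78358A is rgb(120, 53, 138).
Per channel, c → c + 0.12(128 − c):
  R: 120 + 0.12×(128−120) = 120 + 0.96 = 120.96 → 121
  G: 53 + 0.12×(128−53) = 53 + 9 = 62 → 62
  B: 138 + 0.12×(128−138) = 138 − 1.2 = 136.8 → 137
rgb(121, 62, 137) = #793E89.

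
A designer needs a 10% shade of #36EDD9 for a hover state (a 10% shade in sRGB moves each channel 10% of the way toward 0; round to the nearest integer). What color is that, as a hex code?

#31D5C3

#36EDD9 is rgb(54, 237, 217).
Per channel, c → c + 0.1(0 − c):
  R: 54 + 0.1×(0−54) = 54 − 5.4 = 48.6 → 49
  G: 237 + 0.1×(0−237) = 237 − 23.7 = 213.3 → 213
  B: 217 + 0.1×(0−217) = 217 − 21.7 = 195.3 → 195
rgb(49, 213, 195) = #31D5C3.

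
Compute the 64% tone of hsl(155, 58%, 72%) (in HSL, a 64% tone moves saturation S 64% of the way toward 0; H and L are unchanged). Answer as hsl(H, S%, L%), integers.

S moves 64% from 58 toward 0: 58 − 37.12 = 20.88 → 21.
H and L are unchanged.

hsl(155, 21%, 72%)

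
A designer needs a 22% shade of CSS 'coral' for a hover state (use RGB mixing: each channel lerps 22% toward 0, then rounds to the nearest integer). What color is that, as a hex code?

CSS coral is rgb(255, 127, 80).
Per channel, c → c + 0.22(0 − c):
  R: 255 + 0.22×(0−255) = 255 − 56.1 = 198.9 → 199
  G: 127 + 0.22×(0−127) = 127 − 27.94 = 99.06 → 99
  B: 80 − 17.6 = 62.4 → 62
rgb(199, 99, 62) = #c7633e.

#c7633e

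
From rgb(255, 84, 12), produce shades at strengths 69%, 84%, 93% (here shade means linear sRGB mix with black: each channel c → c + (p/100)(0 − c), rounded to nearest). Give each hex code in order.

#4F1A04, #290D02, #120601

69%: (255 − 175.95 = 79.05→79, 84 − 57.96 = 26.04→26, 12 − 8.28 = 3.72→4) → #4F1A04
84%: (255 − 214.2 = 40.8→41, 84 − 70.56 = 13.44→13, 12 − 10.08 = 1.92→2) → #290D02
93%: (255 − 237.15 = 17.85→18, 84 − 78.12 = 5.88→6, 12 − 11.16 = 0.84→1) → #120601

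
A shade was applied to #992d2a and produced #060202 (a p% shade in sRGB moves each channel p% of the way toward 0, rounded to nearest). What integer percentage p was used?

96%

#992d2a is rgb(153, 45, 42); #060202 is rgb(6, 2, 2).
On the R channel (widest range): 6 ≈ 153 + (p/100)(0 − 153), so p ≈ 100×(6 − 153)/(0 − 153) = -14700/-153 = 96.08.
p = 96 reproduces all three channels after rounding.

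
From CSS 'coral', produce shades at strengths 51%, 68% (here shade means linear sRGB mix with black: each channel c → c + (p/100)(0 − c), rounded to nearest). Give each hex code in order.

CSS coral is rgb(255, 127, 80).
51%: (255 − 130.05 = 124.95→125, 127 − 64.77 = 62.23→62, 80 − 40.8 = 39.2→39) → #7D3E27
68%: (255 − 173.4 = 81.6→82, 127 − 86.36 = 40.64→41, 80 − 54.4 = 25.6→26) → #52291A

#7D3E27, #52291A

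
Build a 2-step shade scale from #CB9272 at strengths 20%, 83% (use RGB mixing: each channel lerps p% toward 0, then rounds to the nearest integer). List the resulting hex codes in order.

#CB9272 is rgb(203, 146, 114).
20%: (203 − 40.6 = 162.4→162, 146 − 29.2 = 116.8→117, 114 − 22.8 = 91.2→91) → #A2755B
83%: (203 − 168.49 = 34.51→35, 146 − 121.18 = 24.82→25, 114 − 94.62 = 19.38→19) → #231913

#A2755B, #231913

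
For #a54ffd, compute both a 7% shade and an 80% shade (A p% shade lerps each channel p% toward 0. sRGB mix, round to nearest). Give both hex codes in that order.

#a54ffd is rgb(165, 79, 253).
7% shade:
  R: 165 + 0.07×(0−165) = 165 − 11.55 = 153.45 → 153
  G: 79 − 5.53 = 73.47 → 73
  B: 253 + 0.07×(0−253) = 253 − 17.71 = 235.29 → 235
  → #9949eb
80% shade:
  R: 165 + 0.8×(0−165) = 165 − 132 = 33 → 33
  G: 79 + 0.8×(0−79) = 79 − 63.2 = 15.8 → 16
  B: 253 − 202.4 = 50.6 → 51
  → #211033

#9949eb, #211033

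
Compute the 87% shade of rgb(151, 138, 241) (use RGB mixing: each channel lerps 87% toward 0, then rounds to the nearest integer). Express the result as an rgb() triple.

rgb(20, 18, 31)

Lerp each channel 87% toward 0:
  R: 151 + 0.87×(0−151) = 151 − 131.37 = 19.63 → 20
  G: 138 + 0.87×(0−138) = 138 − 120.06 = 17.94 → 18
  B: 241 − 209.67 = 31.33 → 31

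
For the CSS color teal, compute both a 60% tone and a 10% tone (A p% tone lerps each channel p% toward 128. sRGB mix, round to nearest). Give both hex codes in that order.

CSS teal is rgb(0, 128, 128).
60% tone:
  R: 0 + 76.8 = 76.8 → 77
  G: 128 + 0.6×(128−128) = 128 + 0 = 128 → 128
  B: 128 + 0 = 128 → 128
  → #4d8080
10% tone:
  R: 0 + 12.8 = 12.8 → 13
  G: 128 + 0.1×(128−128) = 128 + 0 = 128 → 128
  B: 128 + 0 = 128 → 128
  → #0d8080

#4d8080, #0d8080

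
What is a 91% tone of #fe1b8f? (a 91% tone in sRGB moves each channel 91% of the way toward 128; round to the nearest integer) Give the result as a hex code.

#fe1b8f is rgb(254, 27, 143).
Lerp each channel 91% toward 128:
  R: 254 + 0.91×(128−254) = 254 − 114.66 = 139.34 → 139
  G: 27 + 0.91×(128−27) = 27 + 91.91 = 118.91 → 119
  B: 143 + 0.91×(128−143) = 143 − 13.65 = 129.35 → 129
rgb(139, 119, 129) = #8b7781.

#8b7781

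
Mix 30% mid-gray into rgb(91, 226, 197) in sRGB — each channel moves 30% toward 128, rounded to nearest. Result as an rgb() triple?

Per channel, c → c + 0.3(128 − c):
  R: 91 + 0.3×(128−91) = 91 + 11.1 = 102.1 → 102
  G: 226 − 29.4 = 196.6 → 197
  B: 197 − 20.7 = 176.3 → 176

rgb(102, 197, 176)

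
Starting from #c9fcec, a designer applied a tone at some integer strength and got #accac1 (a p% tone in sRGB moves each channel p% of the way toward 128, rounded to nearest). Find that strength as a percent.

#c9fcec is rgb(201, 252, 236); #accac1 is rgb(172, 202, 193).
On the G channel (widest range): 202 ≈ 252 + (p/100)(128 − 252), so p ≈ 100×(202 − 252)/(128 − 252) = -5000/-124 = 40.32.
p = 40 reproduces all three channels after rounding.

40%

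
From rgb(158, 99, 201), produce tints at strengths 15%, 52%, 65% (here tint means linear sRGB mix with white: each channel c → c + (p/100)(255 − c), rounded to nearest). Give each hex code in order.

#ad7ad1, #d0b4e5, #ddc8ec

15%: (158 + 14.55 = 172.55→173, 99 + 23.4 = 122.4→122, 201 + 8.1 = 209.1→209) → #ad7ad1
52%: (158 + 50.44 = 208.44→208, 99 + 81.12 = 180.12→180, 201 + 28.08 = 229.08→229) → #d0b4e5
65%: (158 + 63.05 = 221.05→221, 99 + 101.4 = 200.4→200, 201 + 35.1 = 236.1→236) → #ddc8ec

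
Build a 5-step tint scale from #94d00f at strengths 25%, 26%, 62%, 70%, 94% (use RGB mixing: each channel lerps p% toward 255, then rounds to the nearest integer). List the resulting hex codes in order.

#94d00f is rgb(148, 208, 15).
25%: (148 + 26.75 = 174.75→175, 208 + 11.75 = 219.75→220, 15 + 60 = 75→75) → #afdc4b
26%: (148 + 27.82 = 175.82→176, 208 + 12.22 = 220.22→220, 15 + 62.4 = 77.4→77) → #b0dc4d
62%: (148 + 66.34 = 214.34→214, 208 + 29.14 = 237.14→237, 15 + 148.8 = 163.8→164) → #d6eda4
70%: (148 + 74.9 = 222.9→223, 208 + 32.9 = 240.9→241, 15 + 168 = 183→183) → #dff1b7
94%: (148 + 100.58 = 248.58→249, 208 + 44.18 = 252.18→252, 15 + 225.6 = 240.6→241) → #f9fcf1

#afdc4b, #b0dc4d, #d6eda4, #dff1b7, #f9fcf1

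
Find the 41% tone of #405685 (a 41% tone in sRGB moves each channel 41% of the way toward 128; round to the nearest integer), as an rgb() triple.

rgb(90, 103, 131)

#405685 is rgb(64, 86, 133).
A 41% tone moves each channel 41% toward 128:
  R: 64 + 26.24 = 90.24 → 90
  G: 86 + 0.41×(128−86) = 86 + 17.22 = 103.22 → 103
  B: 133 − 2.05 = 130.95 → 131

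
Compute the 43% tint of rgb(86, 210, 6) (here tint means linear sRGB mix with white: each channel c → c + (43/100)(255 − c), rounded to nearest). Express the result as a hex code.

#9fe571

Per channel, c → c + 0.43(255 − c):
  R: 86 + 0.43×(255−86) = 86 + 72.67 = 158.67 → 159
  G: 210 + 0.43×(255−210) = 210 + 19.35 = 229.35 → 229
  B: 6 + 0.43×(255−6) = 6 + 107.07 = 113.07 → 113
rgb(159, 229, 113) = #9fe571.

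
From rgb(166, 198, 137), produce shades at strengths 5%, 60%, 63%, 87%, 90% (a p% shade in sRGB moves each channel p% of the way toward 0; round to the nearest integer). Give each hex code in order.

5%: (166 − 8.3 = 157.7→158, 198 − 9.9 = 188.1→188, 137 − 6.85 = 130.15→130) → #9EBC82
60%: (166 − 99.6 = 66.4→66, 198 − 118.8 = 79.2→79, 137 − 82.2 = 54.8→55) → #424F37
63%: (166 − 104.58 = 61.42→61, 198 − 124.74 = 73.26→73, 137 − 86.31 = 50.69→51) → #3D4933
87%: (166 − 144.42 = 21.58→22, 198 − 172.26 = 25.74→26, 137 − 119.19 = 17.81→18) → #161A12
90%: (166 − 149.4 = 16.6→17, 198 − 178.2 = 19.8→20, 137 − 123.3 = 13.7→14) → #11140E

#9EBC82, #424F37, #3D4933, #161A12, #11140E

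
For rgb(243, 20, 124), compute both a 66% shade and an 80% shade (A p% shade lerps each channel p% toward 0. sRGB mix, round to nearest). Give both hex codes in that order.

66% shade:
  R: 243 + 0.66×(0−243) = 243 − 160.38 = 82.62 → 83
  G: 20 + 0.66×(0−20) = 20 − 13.2 = 6.8 → 7
  B: 124 + 0.66×(0−124) = 124 − 81.84 = 42.16 → 42
  → #53072A
80% shade:
  R: 243 + 0.8×(0−243) = 243 − 194.4 = 48.6 → 49
  G: 20 − 16 = 4 → 4
  B: 124 − 99.2 = 24.8 → 25
  → #310419

#53072A, #310419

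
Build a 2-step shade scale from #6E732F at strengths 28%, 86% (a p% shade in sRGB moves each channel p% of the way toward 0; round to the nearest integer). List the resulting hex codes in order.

#6E732F is rgb(110, 115, 47).
28%: (110 − 30.8 = 79.2→79, 115 − 32.2 = 82.8→83, 47 − 13.16 = 33.84→34) → #4F5322
86%: (110 − 94.6 = 15.4→15, 115 − 98.9 = 16.1→16, 47 − 40.42 = 6.58→7) → #0F1007

#4F5322, #0F1007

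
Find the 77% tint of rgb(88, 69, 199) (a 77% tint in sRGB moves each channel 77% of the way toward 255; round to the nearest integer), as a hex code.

#D9D4F2

A 77% tint moves each channel 77% toward 255:
  R: 88 + 128.59 = 216.59 → 217
  G: 69 + 143.22 = 212.22 → 212
  B: 199 + 0.77×(255−199) = 199 + 43.12 = 242.12 → 242
rgb(217, 212, 242) = #D9D4F2.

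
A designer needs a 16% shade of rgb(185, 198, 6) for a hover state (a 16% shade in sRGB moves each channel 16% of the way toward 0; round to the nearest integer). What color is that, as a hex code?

Lerp each channel 16% toward 0:
  R: 185 − 29.6 = 155.4 → 155
  G: 198 + 0.16×(0−198) = 198 − 31.68 = 166.32 → 166
  B: 6 + 0.16×(0−6) = 6 − 0.96 = 5.04 → 5
rgb(155, 166, 5) = #9ba605.

#9ba605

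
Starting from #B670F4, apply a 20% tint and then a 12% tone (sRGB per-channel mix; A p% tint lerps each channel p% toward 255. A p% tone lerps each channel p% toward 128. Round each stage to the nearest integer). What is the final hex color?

#BD8BE8

#B670F4 is rgb(182, 112, 244).
A 20% tint moves each channel 20% toward 255:
  R: 182 + 0.2×(255−182) = 182 + 14.6 = 196.6 → 197
  G: 112 + 28.6 = 140.6 → 141
  B: 244 + 2.2 = 246.2 → 246
After the tint: rgb(197, 141, 246) = #C58DF6.
Lerp each channel 12% toward 128:
  R: 197 − 8.28 = 188.72 → 189
  G: 141 + 0.12×(128−141) = 141 − 1.56 = 139.44 → 139
  B: 246 + 0.12×(128−246) = 246 − 14.16 = 231.84 → 232
rgb(189, 139, 232) = #BD8BE8.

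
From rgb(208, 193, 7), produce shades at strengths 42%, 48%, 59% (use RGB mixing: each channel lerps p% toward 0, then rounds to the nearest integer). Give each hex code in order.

42%: (208 − 87.36 = 120.64→121, 193 − 81.06 = 111.94→112, 7 − 2.94 = 4.06→4) → #797004
48%: (208 − 99.84 = 108.16→108, 193 − 92.64 = 100.36→100, 7 − 3.36 = 3.64→4) → #6c6404
59%: (208 − 122.72 = 85.28→85, 193 − 113.87 = 79.13→79, 7 − 4.13 = 2.87→3) → #554f03

#797004, #6c6404, #554f03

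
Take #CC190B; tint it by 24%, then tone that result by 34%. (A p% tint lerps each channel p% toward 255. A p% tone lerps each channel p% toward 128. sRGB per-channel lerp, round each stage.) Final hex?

#BA605A

#CC190B is rgb(204, 25, 11).
Per channel, c → c + 0.24(255 − c):
  R: 204 + 12.24 = 216.24 → 216
  G: 25 + 55.2 = 80.2 → 80
  B: 11 + 58.56 = 69.56 → 70
After the tint: rgb(216, 80, 70) = #D85046.
Per channel, c → c + 0.34(128 − c):
  R: 216 + 0.34×(128−216) = 216 − 29.92 = 186.08 → 186
  G: 80 + 16.32 = 96.32 → 96
  B: 70 + 0.34×(128−70) = 70 + 19.72 = 89.72 → 90
rgb(186, 96, 90) = #BA605A.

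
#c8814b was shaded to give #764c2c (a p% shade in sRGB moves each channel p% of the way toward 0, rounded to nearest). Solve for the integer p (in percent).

#c8814b is rgb(200, 129, 75); #764c2c is rgb(118, 76, 44).
On the R channel (widest range): 118 ≈ 200 + (p/100)(0 − 200), so p ≈ 100×(118 − 200)/(0 − 200) = -8200/-200 = 41.00.
p = 41 reproduces all three channels after rounding.

41%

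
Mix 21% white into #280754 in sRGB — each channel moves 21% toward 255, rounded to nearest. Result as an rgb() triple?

rgb(85, 59, 120)

#280754 is rgb(40, 7, 84).
Lerp each channel 21% toward 255:
  R: 40 + 0.21×(255−40) = 40 + 45.15 = 85.15 → 85
  G: 7 + 0.21×(255−7) = 7 + 52.08 = 59.08 → 59
  B: 84 + 35.91 = 119.91 → 120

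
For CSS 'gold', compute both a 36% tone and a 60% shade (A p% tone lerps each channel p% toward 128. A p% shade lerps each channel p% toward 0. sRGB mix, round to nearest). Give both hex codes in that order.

CSS gold is rgb(255, 215, 0).
36% tone:
  R: 255 + 0.36×(128−255) = 255 − 45.72 = 209.28 → 209
  G: 215 + 0.36×(128−215) = 215 − 31.32 = 183.68 → 184
  B: 0 + 46.08 = 46.08 → 46
  → #D1B82E
60% shade:
  R: 255 − 153 = 102 → 102
  G: 215 + 0.6×(0−215) = 215 − 129 = 86 → 86
  B: 0 + 0.6×(0−0) = 0 + 0 = 0 → 0
  → #665600

#D1B82E, #665600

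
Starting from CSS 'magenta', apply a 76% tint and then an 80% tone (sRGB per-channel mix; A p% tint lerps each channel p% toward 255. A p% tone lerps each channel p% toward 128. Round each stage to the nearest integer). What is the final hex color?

#998D99

CSS magenta is rgb(255, 0, 255).
A 76% tint moves each channel 76% toward 255:
  R: 255 + 0 = 255 → 255
  G: 0 + 0.76×(255−0) = 0 + 193.8 = 193.8 → 194
  B: 255 + 0.76×(255−255) = 255 + 0 = 255 → 255
After the tint: rgb(255, 194, 255) = #FFC2FF.
Lerp each channel 80% toward 128:
  R: 255 + 0.8×(128−255) = 255 − 101.6 = 153.4 → 153
  G: 194 + 0.8×(128−194) = 194 − 52.8 = 141.2 → 141
  B: 255 − 101.6 = 153.4 → 153
rgb(153, 141, 153) = #998D99.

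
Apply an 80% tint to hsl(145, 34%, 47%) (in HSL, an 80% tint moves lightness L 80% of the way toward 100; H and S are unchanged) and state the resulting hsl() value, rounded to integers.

hsl(145, 34%, 89%)

L moves 80% from 47 toward 100: 47 + 42.4 = 89.4 → 89.
H and S are unchanged.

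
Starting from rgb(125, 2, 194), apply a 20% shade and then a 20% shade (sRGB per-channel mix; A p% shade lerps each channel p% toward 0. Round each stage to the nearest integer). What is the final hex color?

#50027C

A 20% shade moves each channel 20% toward 0:
  R: 125 + 0.2×(0−125) = 125 − 25 = 100 → 100
  G: 2 + 0.2×(0−2) = 2 − 0.4 = 1.6 → 2
  B: 194 − 38.8 = 155.2 → 155
After the shade: rgb(100, 2, 155) = #64029B.
A 20% shade moves each channel 20% toward 0:
  R: 100 − 20 = 80 → 80
  G: 2 − 0.4 = 1.6 → 2
  B: 155 + 0.2×(0−155) = 155 − 31 = 124 → 124
rgb(80, 2, 124) = #50027C.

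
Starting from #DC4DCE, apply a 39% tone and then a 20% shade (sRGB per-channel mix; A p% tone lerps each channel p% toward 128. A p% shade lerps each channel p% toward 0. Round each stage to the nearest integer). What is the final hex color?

#934E8D

#DC4DCE is rgb(220, 77, 206).
Lerp each channel 39% toward 128:
  R: 220 − 35.88 = 184.12 → 184
  G: 77 + 19.89 = 96.89 → 97
  B: 206 − 30.42 = 175.58 → 176
After the tone: rgb(184, 97, 176) = #B861B0.
A 20% shade moves each channel 20% toward 0:
  R: 184 + 0.2×(0−184) = 184 − 36.8 = 147.2 → 147
  G: 97 − 19.4 = 77.6 → 78
  B: 176 − 35.2 = 140.8 → 141
rgb(147, 78, 141) = #934E8D.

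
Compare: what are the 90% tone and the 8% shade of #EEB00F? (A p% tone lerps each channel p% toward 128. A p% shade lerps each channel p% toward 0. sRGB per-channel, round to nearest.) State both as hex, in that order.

#EEB00F is rgb(238, 176, 15).
90% tone:
  R: 238 + 0.9×(128−238) = 238 − 99 = 139 → 139
  G: 176 + 0.9×(128−176) = 176 − 43.2 = 132.8 → 133
  B: 15 + 0.9×(128−15) = 15 + 101.7 = 116.7 → 117
  → #8B8575
8% shade:
  R: 238 + 0.08×(0−238) = 238 − 19.04 = 218.96 → 219
  G: 176 − 14.08 = 161.92 → 162
  B: 15 + 0.08×(0−15) = 15 − 1.2 = 13.8 → 14
  → #DBA20E

#8B8575, #DBA20E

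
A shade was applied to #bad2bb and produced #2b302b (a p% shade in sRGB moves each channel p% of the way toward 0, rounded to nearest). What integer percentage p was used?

77%

#bad2bb is rgb(186, 210, 187); #2b302b is rgb(43, 48, 43).
On the G channel (widest range): 48 ≈ 210 + (p/100)(0 − 210), so p ≈ 100×(48 − 210)/(0 − 210) = -16200/-210 = 77.14.
p = 77 reproduces all three channels after rounding.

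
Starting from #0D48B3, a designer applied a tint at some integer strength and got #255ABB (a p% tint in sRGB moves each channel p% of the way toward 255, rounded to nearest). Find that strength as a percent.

10%

#0D48B3 is rgb(13, 72, 179); #255ABB is rgb(37, 90, 187).
On the R channel (widest range): 37 ≈ 13 + (p/100)(255 − 13), so p ≈ 100×(37 − 13)/(255 − 13) = 2400/242 = 9.92.
p = 10 reproduces all three channels after rounding.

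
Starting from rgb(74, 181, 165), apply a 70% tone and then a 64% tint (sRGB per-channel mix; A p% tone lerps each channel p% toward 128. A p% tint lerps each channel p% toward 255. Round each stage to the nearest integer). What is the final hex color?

Per channel, c → c + 0.7(128 − c):
  R: 74 + 0.7×(128−74) = 74 + 37.8 = 111.8 → 112
  G: 181 + 0.7×(128−181) = 181 − 37.1 = 143.9 → 144
  B: 165 + 0.7×(128−165) = 165 − 25.9 = 139.1 → 139
After the tone: rgb(112, 144, 139) = #70908b.
Per channel, c → c + 0.64(255 − c):
  R: 112 + 91.52 = 203.52 → 204
  G: 144 + 0.64×(255−144) = 144 + 71.04 = 215.04 → 215
  B: 139 + 0.64×(255−139) = 139 + 74.24 = 213.24 → 213
rgb(204, 215, 213) = #ccd7d5.

#ccd7d5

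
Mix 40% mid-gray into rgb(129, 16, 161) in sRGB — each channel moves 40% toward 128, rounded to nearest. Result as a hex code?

Per channel, c → c + 0.4(128 − c):
  R: 129 − 0.4 = 128.6 → 129
  G: 16 + 0.4×(128−16) = 16 + 44.8 = 60.8 → 61
  B: 161 + 0.4×(128−161) = 161 − 13.2 = 147.8 → 148
rgb(129, 61, 148) = #813d94.

#813d94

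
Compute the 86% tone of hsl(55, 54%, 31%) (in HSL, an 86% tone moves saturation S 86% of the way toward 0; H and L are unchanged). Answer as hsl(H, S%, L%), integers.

hsl(55, 8%, 31%)

S moves 86% from 54 toward 0: 54 − 46.44 = 7.56 → 8.
H and L are unchanged.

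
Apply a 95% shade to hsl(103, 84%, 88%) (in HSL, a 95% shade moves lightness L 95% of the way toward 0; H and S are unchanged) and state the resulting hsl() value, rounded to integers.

hsl(103, 84%, 4%)

L moves 95% from 88 toward 0: 88 − 83.6 = 4.4 → 4.
H and S are unchanged.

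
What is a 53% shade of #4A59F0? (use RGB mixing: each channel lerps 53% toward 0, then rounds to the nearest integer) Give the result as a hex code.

#232A71

#4A59F0 is rgb(74, 89, 240).
A 53% shade moves each channel 53% toward 0:
  R: 74 + 0.53×(0−74) = 74 − 39.22 = 34.78 → 35
  G: 89 + 0.53×(0−89) = 89 − 47.17 = 41.83 → 42
  B: 240 + 0.53×(0−240) = 240 − 127.2 = 112.8 → 113
rgb(35, 42, 113) = #232A71.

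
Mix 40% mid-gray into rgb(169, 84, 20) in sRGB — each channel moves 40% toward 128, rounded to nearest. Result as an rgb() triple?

A 40% tone moves each channel 40% toward 128:
  R: 169 + 0.4×(128−169) = 169 − 16.4 = 152.6 → 153
  G: 84 + 17.6 = 101.6 → 102
  B: 20 + 0.4×(128−20) = 20 + 43.2 = 63.2 → 63

rgb(153, 102, 63)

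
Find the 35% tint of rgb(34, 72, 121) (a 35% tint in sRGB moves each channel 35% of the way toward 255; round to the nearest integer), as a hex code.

#6F88A8

Per channel, c → c + 0.35(255 − c):
  R: 34 + 0.35×(255−34) = 34 + 77.35 = 111.35 → 111
  G: 72 + 0.35×(255−72) = 72 + 64.05 = 136.05 → 136
  B: 121 + 0.35×(255−121) = 121 + 46.9 = 167.9 → 168
rgb(111, 136, 168) = #6F88A8.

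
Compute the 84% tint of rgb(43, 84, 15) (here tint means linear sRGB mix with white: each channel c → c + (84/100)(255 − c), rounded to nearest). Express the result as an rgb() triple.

Per channel, c → c + 0.84(255 − c):
  R: 43 + 0.84×(255−43) = 43 + 178.08 = 221.08 → 221
  G: 84 + 0.84×(255−84) = 84 + 143.64 = 227.64 → 228
  B: 15 + 0.84×(255−15) = 15 + 201.6 = 216.6 → 217

rgb(221, 228, 217)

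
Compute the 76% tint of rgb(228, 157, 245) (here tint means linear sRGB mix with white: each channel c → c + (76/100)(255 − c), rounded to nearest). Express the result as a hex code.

#F9E7FD

Lerp each channel 76% toward 255:
  R: 228 + 0.76×(255−228) = 228 + 20.52 = 248.52 → 249
  G: 157 + 0.76×(255−157) = 157 + 74.48 = 231.48 → 231
  B: 245 + 7.6 = 252.6 → 253
rgb(249, 231, 253) = #F9E7FD.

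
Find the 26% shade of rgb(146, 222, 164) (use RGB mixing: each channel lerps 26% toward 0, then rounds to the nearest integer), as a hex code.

#6ca479

Per channel, c → c + 0.26(0 − c):
  R: 146 + 0.26×(0−146) = 146 − 37.96 = 108.04 → 108
  G: 222 + 0.26×(0−222) = 222 − 57.72 = 164.28 → 164
  B: 164 − 42.64 = 121.36 → 121
rgb(108, 164, 121) = #6ca479.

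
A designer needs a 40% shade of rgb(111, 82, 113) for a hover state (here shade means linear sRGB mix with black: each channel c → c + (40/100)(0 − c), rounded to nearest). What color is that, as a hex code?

Per channel, c → c + 0.4(0 − c):
  R: 111 − 44.4 = 66.6 → 67
  G: 82 + 0.4×(0−82) = 82 − 32.8 = 49.2 → 49
  B: 113 − 45.2 = 67.8 → 68
rgb(67, 49, 68) = #433144.

#433144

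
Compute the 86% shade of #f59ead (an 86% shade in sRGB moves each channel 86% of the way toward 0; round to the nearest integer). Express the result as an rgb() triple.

rgb(34, 22, 24)

#f59ead is rgb(245, 158, 173).
Per channel, c → c + 0.86(0 − c):
  R: 245 + 0.86×(0−245) = 245 − 210.7 = 34.3 → 34
  G: 158 + 0.86×(0−158) = 158 − 135.88 = 22.12 → 22
  B: 173 − 148.78 = 24.22 → 24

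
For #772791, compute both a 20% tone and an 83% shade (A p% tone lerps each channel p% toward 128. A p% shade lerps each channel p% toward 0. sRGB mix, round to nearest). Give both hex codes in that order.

#79398E, #140719

#772791 is rgb(119, 39, 145).
20% tone:
  R: 119 + 0.2×(128−119) = 119 + 1.8 = 120.8 → 121
  G: 39 + 0.2×(128−39) = 39 + 17.8 = 56.8 → 57
  B: 145 + 0.2×(128−145) = 145 − 3.4 = 141.6 → 142
  → #79398E
83% shade:
  R: 119 − 98.77 = 20.23 → 20
  G: 39 + 0.83×(0−39) = 39 − 32.37 = 6.63 → 7
  B: 145 + 0.83×(0−145) = 145 − 120.35 = 24.65 → 25
  → #140719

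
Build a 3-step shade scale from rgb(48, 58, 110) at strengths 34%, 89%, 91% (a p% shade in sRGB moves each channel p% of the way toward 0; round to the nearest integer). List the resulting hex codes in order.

#202649, #05060c, #04050a

34%: (48 − 16.32 = 31.68→32, 58 − 19.72 = 38.28→38, 110 − 37.4 = 72.6→73) → #202649
89%: (48 − 42.72 = 5.28→5, 58 − 51.62 = 6.38→6, 110 − 97.9 = 12.1→12) → #05060c
91%: (48 − 43.68 = 4.32→4, 58 − 52.78 = 5.22→5, 110 − 100.1 = 9.9→10) → #04050a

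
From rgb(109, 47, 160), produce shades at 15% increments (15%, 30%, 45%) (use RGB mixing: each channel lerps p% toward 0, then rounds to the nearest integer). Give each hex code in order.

#5D2888, #4C2170, #3C1A58

15%: (109 − 16.35 = 92.65→93, 47 − 7.05 = 39.95→40, 160 − 24 = 136→136) → #5D2888
30%: (109 − 32.7 = 76.3→76, 47 − 14.1 = 32.9→33, 160 − 48 = 112→112) → #4C2170
45%: (109 − 49.05 = 59.95→60, 47 − 21.15 = 25.85→26, 160 − 72 = 88→88) → #3C1A58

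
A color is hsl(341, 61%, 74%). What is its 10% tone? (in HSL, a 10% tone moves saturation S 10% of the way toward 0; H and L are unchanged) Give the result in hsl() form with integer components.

hsl(341, 55%, 74%)

S moves 10% from 61 toward 0: 61 − 6.1 = 54.9 → 55.
H and L are unchanged.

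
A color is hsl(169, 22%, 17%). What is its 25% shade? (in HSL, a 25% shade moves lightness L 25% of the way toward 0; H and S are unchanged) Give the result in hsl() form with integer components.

L moves 25% from 17 toward 0: 17 − 4.25 = 12.75 → 13.
H and S are unchanged.

hsl(169, 22%, 13%)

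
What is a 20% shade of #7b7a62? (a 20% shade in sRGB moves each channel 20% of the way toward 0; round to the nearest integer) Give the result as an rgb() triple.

#7b7a62 is rgb(123, 122, 98).
Lerp each channel 20% toward 0:
  R: 123 + 0.2×(0−123) = 123 − 24.6 = 98.4 → 98
  G: 122 + 0.2×(0−122) = 122 − 24.4 = 97.6 → 98
  B: 98 + 0.2×(0−98) = 98 − 19.6 = 78.4 → 78

rgb(98, 98, 78)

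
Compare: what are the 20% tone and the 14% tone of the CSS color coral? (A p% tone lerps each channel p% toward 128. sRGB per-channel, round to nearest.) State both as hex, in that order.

CSS coral is rgb(255, 127, 80).
20% tone:
  R: 255 − 25.4 = 229.6 → 230
  G: 127 + 0.2×(128−127) = 127 + 0.2 = 127.2 → 127
  B: 80 + 0.2×(128−80) = 80 + 9.6 = 89.6 → 90
  → #E67F5A
14% tone:
  R: 255 − 17.78 = 237.22 → 237
  G: 127 + 0.14 = 127.14 → 127
  B: 80 + 6.72 = 86.72 → 87
  → #ED7F57

#E67F5A, #ED7F57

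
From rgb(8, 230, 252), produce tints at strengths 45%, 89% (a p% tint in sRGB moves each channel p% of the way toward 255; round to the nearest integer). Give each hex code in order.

45%: (8 + 111.15 = 119.15→119, 230 + 11.25 = 241.25→241, 252 + 1.35 = 253.35→253) → #77f1fd
89%: (8 + 219.83 = 227.83→228, 230 + 22.25 = 252.25→252, 252 + 2.67 = 254.67→255) → #e4fcff

#77f1fd, #e4fcff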